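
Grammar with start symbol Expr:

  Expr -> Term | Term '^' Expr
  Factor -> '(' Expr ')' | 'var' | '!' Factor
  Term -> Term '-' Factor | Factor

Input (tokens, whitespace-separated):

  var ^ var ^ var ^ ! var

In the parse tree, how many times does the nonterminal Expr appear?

4

[Expr [Term [Factor var]] ^ [Expr [Term [Factor var]] ^ [Expr [Term [Factor var]] ^ [Expr [Term [Factor ! [Factor var]]]]]]]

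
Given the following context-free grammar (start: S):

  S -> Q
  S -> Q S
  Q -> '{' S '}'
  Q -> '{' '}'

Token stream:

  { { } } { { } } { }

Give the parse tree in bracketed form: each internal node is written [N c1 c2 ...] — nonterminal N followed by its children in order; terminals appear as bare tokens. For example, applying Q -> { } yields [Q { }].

S
Q S
{ S } S
{ Q } S
{ { } } S
{ { } } Q S
{ { } } { S } S
{ { } } { Q } S
{ { } } { { } } S
{ { } } { { } } Q
{ { } } { { } } { }

[S [Q { [S [Q { }]] }] [S [Q { [S [Q { }]] }] [S [Q { }]]]]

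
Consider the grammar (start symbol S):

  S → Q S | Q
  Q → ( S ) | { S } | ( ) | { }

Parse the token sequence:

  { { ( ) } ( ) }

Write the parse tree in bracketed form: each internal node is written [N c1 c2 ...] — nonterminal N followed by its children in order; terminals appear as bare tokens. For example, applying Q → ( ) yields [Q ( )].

S
Q
{ S }
{ Q S }
{ { S } S }
{ { Q } S }
{ { ( ) } S }
{ { ( ) } Q }
{ { ( ) } ( ) }

[S [Q { [S [Q { [S [Q ( )]] }] [S [Q ( )]]] }]]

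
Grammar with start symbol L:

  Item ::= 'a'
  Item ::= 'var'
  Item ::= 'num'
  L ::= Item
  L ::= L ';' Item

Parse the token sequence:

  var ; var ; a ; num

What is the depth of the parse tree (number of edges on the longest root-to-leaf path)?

[L [L [L [L [Item var]] ; [Item var]] ; [Item a]] ; [Item num]]

5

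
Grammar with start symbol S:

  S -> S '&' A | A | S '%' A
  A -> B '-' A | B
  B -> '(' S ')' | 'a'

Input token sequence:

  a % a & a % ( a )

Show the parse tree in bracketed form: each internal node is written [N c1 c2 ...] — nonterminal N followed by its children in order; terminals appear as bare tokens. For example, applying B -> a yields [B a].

[S [S [S [S [A [B a]]] % [A [B a]]] & [A [B a]]] % [A [B ( [S [A [B a]]] )]]]

S
S % A
S & A % A
S % A & A % A
A % A & A % A
B % A & A % A
a % A & A % A
a % B & A % A
a % a & A % A
a % a & B % A
a % a & a % A
a % a & a % B
a % a & a % ( S )
a % a & a % ( A )
a % a & a % ( B )
a % a & a % ( a )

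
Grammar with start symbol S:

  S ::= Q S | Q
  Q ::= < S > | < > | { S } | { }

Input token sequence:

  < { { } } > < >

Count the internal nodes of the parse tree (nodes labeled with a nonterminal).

[S [Q < [S [Q { [S [Q { }]] }]] >] [S [Q < >]]]

8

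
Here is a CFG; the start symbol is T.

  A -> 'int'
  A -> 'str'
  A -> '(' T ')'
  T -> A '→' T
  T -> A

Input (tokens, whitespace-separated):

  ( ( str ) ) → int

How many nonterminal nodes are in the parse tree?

8

[T [A ( [T [A ( [T [A str]] )]] )] → [T [A int]]]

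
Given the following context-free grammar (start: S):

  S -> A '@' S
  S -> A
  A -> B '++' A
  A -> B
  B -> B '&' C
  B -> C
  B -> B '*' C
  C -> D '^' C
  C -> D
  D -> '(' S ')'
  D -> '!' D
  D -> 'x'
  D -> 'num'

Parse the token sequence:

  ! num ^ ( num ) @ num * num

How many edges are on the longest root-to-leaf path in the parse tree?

11

[S [A [B [C [D ! [D num]] ^ [C [D ( [S [A [B [C [D num]]]]] )]]]]] @ [S [A [B [B [C [D num]]] * [C [D num]]]]]]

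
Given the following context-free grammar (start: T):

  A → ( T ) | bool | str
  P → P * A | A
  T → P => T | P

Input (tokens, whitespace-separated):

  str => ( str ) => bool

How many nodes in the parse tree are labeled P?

4

[T [P [A str]] => [T [P [A ( [T [P [A str]]] )]] => [T [P [A bool]]]]]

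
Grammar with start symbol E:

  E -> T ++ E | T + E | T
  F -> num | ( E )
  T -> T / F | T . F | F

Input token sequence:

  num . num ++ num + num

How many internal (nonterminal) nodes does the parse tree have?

11

[E [T [T [F num]] . [F num]] ++ [E [T [F num]] + [E [T [F num]]]]]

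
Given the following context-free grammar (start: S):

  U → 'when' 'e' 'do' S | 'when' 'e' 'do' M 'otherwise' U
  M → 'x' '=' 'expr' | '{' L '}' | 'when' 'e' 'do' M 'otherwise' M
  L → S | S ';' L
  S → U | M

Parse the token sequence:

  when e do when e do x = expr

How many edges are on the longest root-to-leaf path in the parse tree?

[S [U when e do [S [U when e do [S [M x = expr]]]]]]

6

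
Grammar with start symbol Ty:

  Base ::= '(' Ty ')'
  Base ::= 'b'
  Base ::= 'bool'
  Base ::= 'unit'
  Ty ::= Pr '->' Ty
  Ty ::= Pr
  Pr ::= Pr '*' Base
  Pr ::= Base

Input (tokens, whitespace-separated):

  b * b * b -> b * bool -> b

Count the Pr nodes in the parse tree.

6

[Ty [Pr [Pr [Pr [Base b]] * [Base b]] * [Base b]] -> [Ty [Pr [Pr [Base b]] * [Base bool]] -> [Ty [Pr [Base b]]]]]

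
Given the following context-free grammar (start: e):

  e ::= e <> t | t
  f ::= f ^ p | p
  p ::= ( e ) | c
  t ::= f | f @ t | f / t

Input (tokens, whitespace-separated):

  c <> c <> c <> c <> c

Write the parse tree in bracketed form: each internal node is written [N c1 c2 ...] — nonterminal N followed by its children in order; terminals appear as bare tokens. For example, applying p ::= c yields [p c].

[e [e [e [e [e [t [f [p c]]]] <> [t [f [p c]]]] <> [t [f [p c]]]] <> [t [f [p c]]]] <> [t [f [p c]]]]

e
e <> t
e <> t <> t
e <> t <> t <> t
e <> t <> t <> t <> t
t <> t <> t <> t <> t
f <> t <> t <> t <> t
p <> t <> t <> t <> t
c <> t <> t <> t <> t
c <> f <> t <> t <> t
c <> p <> t <> t <> t
c <> c <> t <> t <> t
c <> c <> f <> t <> t
c <> c <> p <> t <> t
c <> c <> c <> t <> t
c <> c <> c <> f <> t
c <> c <> c <> p <> t
c <> c <> c <> c <> t
c <> c <> c <> c <> f
c <> c <> c <> c <> p
c <> c <> c <> c <> c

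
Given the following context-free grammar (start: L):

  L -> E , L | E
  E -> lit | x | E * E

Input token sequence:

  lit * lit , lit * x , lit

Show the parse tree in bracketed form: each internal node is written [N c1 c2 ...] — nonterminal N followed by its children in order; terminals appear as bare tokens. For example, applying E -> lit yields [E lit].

L
E , L
E * E , L
lit * E , L
lit * lit , L
lit * lit , E , L
lit * lit , E * E , L
lit * lit , lit * E , L
lit * lit , lit * x , L
lit * lit , lit * x , E
lit * lit , lit * x , lit

[L [E [E lit] * [E lit]] , [L [E [E lit] * [E x]] , [L [E lit]]]]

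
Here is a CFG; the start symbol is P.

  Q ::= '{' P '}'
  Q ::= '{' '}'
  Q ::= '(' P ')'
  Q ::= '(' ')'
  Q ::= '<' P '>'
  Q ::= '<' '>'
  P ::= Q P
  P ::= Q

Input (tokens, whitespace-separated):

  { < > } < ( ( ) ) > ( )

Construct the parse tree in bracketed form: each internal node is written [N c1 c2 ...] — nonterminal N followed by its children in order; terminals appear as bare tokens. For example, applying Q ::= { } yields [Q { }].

P
Q P
{ P } P
{ Q } P
{ < > } P
{ < > } Q P
{ < > } < P > P
{ < > } < Q > P
{ < > } < ( P ) > P
{ < > } < ( Q ) > P
{ < > } < ( ( ) ) > P
{ < > } < ( ( ) ) > Q
{ < > } < ( ( ) ) > ( )

[P [Q { [P [Q < >]] }] [P [Q < [P [Q ( [P [Q ( )]] )]] >] [P [Q ( )]]]]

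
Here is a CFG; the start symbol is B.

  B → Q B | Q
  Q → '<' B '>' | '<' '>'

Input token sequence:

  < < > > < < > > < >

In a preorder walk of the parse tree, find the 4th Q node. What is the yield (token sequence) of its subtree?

< >

[B [Q < [B [Q < >]] >] [B [Q < [B [Q < >]] >] [B [Q < >]]]]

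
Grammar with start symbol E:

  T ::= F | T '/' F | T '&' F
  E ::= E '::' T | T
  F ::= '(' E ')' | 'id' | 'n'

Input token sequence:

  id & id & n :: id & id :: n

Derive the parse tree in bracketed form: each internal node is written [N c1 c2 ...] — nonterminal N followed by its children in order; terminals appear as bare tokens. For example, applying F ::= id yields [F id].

E
E :: T
E :: T :: T
T :: T :: T
T & F :: T :: T
T & F & F :: T :: T
F & F & F :: T :: T
id & F & F :: T :: T
id & id & F :: T :: T
id & id & n :: T :: T
id & id & n :: T & F :: T
id & id & n :: F & F :: T
id & id & n :: id & F :: T
id & id & n :: id & id :: T
id & id & n :: id & id :: F
id & id & n :: id & id :: n

[E [E [E [T [T [T [F id]] & [F id]] & [F n]]] :: [T [T [F id]] & [F id]]] :: [T [F n]]]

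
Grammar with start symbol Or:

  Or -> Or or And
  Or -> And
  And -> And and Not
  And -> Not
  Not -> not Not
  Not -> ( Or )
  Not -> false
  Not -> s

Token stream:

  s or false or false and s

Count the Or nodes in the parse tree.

[Or [Or [Or [And [Not s]]] or [And [Not false]]] or [And [And [Not false]] and [Not s]]]

3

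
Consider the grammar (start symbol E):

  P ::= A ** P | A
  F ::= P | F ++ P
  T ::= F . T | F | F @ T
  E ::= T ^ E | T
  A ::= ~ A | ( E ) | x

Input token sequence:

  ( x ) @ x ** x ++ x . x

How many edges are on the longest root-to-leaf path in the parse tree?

10

[E [T [F [P [A ( [E [T [F [P [A x]]]]] )]]] @ [T [F [F [P [A x] ** [P [A x]]]] ++ [P [A x]]] . [T [F [P [A x]]]]]]]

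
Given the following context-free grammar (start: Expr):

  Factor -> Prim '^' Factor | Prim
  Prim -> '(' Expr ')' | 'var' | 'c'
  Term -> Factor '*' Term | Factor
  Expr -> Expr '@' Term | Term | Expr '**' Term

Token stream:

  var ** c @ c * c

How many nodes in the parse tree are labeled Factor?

4

[Expr [Expr [Expr [Term [Factor [Prim var]]]] ** [Term [Factor [Prim c]]]] @ [Term [Factor [Prim c]] * [Term [Factor [Prim c]]]]]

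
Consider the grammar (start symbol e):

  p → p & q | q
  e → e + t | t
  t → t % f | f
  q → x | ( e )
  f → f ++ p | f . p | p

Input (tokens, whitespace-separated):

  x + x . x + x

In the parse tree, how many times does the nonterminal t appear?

3

[e [e [e [t [f [p [q x]]]]] + [t [f [f [p [q x]]] . [p [q x]]]]] + [t [f [p [q x]]]]]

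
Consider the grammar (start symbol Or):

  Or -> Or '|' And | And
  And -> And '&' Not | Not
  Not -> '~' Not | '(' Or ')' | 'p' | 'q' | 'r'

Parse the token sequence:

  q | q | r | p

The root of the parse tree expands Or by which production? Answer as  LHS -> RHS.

[Or [Or [Or [Or [And [Not q]]] | [And [Not q]]] | [And [Not r]]] | [And [Not p]]]

Or -> Or '|' And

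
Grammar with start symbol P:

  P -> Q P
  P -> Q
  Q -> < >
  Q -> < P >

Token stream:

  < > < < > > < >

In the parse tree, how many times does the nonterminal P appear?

4

[P [Q < >] [P [Q < [P [Q < >]] >] [P [Q < >]]]]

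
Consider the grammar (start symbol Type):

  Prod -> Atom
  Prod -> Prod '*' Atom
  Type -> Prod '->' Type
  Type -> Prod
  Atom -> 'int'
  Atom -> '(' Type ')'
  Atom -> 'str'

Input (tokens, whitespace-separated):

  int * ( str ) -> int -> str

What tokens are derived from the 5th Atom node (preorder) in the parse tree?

str

[Type [Prod [Prod [Atom int]] * [Atom ( [Type [Prod [Atom str]]] )]] -> [Type [Prod [Atom int]] -> [Type [Prod [Atom str]]]]]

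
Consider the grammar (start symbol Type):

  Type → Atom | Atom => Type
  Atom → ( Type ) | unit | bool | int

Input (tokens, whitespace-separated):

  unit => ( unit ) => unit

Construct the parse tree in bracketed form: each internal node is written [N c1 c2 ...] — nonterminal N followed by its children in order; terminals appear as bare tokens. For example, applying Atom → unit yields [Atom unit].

[Type [Atom unit] => [Type [Atom ( [Type [Atom unit]] )] => [Type [Atom unit]]]]

Type
Atom => Type
unit => Type
unit => Atom => Type
unit => ( Type ) => Type
unit => ( Atom ) => Type
unit => ( unit ) => Type
unit => ( unit ) => Atom
unit => ( unit ) => unit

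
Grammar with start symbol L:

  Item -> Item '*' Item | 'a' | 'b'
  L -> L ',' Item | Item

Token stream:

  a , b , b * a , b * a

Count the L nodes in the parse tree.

4

[L [L [L [L [Item a]] , [Item b]] , [Item [Item b] * [Item a]]] , [Item [Item b] * [Item a]]]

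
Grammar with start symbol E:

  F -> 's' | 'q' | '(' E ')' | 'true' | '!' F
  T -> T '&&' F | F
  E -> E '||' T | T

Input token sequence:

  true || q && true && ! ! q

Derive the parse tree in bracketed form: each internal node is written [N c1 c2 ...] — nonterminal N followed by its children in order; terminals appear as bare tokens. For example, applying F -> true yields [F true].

E
E || T
T || T
F || T
true || T
true || T && F
true || T && F && F
true || F && F && F
true || q && F && F
true || q && true && F
true || q && true && ! F
true || q && true && ! ! F
true || q && true && ! ! q

[E [E [T [F true]]] || [T [T [T [F q]] && [F true]] && [F ! [F ! [F q]]]]]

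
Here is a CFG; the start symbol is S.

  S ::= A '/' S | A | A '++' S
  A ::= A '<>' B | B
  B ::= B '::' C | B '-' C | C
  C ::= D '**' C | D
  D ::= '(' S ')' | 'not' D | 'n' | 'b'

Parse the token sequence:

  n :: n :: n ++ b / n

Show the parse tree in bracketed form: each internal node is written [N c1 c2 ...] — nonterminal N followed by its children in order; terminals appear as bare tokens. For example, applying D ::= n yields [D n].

S
A ++ S
B ++ S
B :: C ++ S
B :: C :: C ++ S
C :: C :: C ++ S
D :: C :: C ++ S
n :: C :: C ++ S
n :: D :: C ++ S
n :: n :: C ++ S
n :: n :: D ++ S
n :: n :: n ++ S
n :: n :: n ++ A / S
n :: n :: n ++ B / S
n :: n :: n ++ C / S
n :: n :: n ++ D / S
n :: n :: n ++ b / S
n :: n :: n ++ b / A
n :: n :: n ++ b / B
n :: n :: n ++ b / C
n :: n :: n ++ b / D
n :: n :: n ++ b / n

[S [A [B [B [B [C [D n]]] :: [C [D n]]] :: [C [D n]]]] ++ [S [A [B [C [D b]]]] / [S [A [B [C [D n]]]]]]]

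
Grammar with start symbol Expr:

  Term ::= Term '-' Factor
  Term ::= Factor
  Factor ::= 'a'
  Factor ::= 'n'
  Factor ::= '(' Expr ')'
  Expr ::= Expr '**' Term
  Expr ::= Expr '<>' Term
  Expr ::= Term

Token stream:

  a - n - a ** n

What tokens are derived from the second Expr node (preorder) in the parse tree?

[Expr [Expr [Term [Term [Term [Factor a]] - [Factor n]] - [Factor a]]] ** [Term [Factor n]]]

a - n - a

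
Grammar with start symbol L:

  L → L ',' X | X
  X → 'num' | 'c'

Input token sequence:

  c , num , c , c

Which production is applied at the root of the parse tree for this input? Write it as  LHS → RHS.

[L [L [L [L [X c]] , [X num]] , [X c]] , [X c]]

L → L ',' X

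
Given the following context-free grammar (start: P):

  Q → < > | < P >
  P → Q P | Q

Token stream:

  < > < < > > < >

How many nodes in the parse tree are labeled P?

4

[P [Q < >] [P [Q < [P [Q < >]] >] [P [Q < >]]]]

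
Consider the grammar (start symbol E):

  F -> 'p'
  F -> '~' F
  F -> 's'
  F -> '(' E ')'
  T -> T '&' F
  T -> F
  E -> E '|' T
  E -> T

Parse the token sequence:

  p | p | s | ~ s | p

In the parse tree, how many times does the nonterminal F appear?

6

[E [E [E [E [E [T [F p]]] | [T [F p]]] | [T [F s]]] | [T [F ~ [F s]]]] | [T [F p]]]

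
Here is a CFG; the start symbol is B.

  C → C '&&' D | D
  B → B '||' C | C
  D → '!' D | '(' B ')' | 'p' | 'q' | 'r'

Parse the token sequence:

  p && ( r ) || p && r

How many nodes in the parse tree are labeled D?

5

[B [B [C [C [D p]] && [D ( [B [C [D r]]] )]]] || [C [C [D p]] && [D r]]]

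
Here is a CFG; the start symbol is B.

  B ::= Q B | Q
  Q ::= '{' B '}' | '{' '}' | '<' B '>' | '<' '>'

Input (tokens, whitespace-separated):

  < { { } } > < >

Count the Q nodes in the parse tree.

4

[B [Q < [B [Q { [B [Q { }]] }]] >] [B [Q < >]]]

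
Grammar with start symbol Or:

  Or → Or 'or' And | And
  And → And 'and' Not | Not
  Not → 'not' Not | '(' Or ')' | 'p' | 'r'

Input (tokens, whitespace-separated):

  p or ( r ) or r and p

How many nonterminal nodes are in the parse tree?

14

[Or [Or [Or [And [Not p]]] or [And [Not ( [Or [And [Not r]]] )]]] or [And [And [Not r]] and [Not p]]]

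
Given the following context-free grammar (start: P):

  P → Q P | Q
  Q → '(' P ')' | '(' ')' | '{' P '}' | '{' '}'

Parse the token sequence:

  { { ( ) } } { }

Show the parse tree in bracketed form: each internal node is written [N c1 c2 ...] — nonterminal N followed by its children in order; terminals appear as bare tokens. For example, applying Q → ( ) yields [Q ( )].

P
Q P
{ P } P
{ Q } P
{ { P } } P
{ { Q } } P
{ { ( ) } } P
{ { ( ) } } Q
{ { ( ) } } { }

[P [Q { [P [Q { [P [Q ( )]] }]] }] [P [Q { }]]]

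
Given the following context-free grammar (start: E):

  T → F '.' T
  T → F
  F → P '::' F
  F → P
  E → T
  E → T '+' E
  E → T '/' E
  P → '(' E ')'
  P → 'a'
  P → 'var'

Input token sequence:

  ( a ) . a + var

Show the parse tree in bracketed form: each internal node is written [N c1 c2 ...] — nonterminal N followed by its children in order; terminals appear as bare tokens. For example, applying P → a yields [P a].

[E [T [F [P ( [E [T [F [P a]]]] )]] . [T [F [P a]]]] + [E [T [F [P var]]]]]

E
T + E
F . T + E
P . T + E
( E ) . T + E
( T ) . T + E
( F ) . T + E
( P ) . T + E
( a ) . T + E
( a ) . F + E
( a ) . P + E
( a ) . a + E
( a ) . a + T
( a ) . a + F
( a ) . a + P
( a ) . a + var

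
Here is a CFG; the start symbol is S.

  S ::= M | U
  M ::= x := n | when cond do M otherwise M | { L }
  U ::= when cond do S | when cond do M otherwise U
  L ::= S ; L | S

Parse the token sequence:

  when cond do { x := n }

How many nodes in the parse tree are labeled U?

1

[S [U when cond do [S [M { [L [S [M x := n]]] }]]]]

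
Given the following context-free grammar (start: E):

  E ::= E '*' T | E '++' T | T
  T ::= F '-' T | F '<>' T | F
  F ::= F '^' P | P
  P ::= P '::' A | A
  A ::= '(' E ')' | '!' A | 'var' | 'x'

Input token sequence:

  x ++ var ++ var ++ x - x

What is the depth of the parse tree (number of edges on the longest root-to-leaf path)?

[E [E [E [E [T [F [P [A x]]]]] ++ [T [F [P [A var]]]]] ++ [T [F [P [A var]]]]] ++ [T [F [P [A x]]] - [T [F [P [A x]]]]]]

8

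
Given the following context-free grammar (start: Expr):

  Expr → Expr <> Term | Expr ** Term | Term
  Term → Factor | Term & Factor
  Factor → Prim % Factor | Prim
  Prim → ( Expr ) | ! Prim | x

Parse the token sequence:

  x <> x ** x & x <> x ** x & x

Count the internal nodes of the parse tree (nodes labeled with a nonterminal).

[Expr [Expr [Expr [Expr [Expr [Term [Factor [Prim x]]]] <> [Term [Factor [Prim x]]]] ** [Term [Term [Factor [Prim x]]] & [Factor [Prim x]]]] <> [Term [Factor [Prim x]]]] ** [Term [Term [Factor [Prim x]]] & [Factor [Prim x]]]]

26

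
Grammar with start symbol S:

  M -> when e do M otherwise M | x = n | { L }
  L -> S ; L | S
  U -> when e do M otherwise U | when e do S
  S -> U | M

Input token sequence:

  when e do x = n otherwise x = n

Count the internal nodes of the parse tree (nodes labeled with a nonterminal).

[S [M when e do [M x = n] otherwise [M x = n]]]

4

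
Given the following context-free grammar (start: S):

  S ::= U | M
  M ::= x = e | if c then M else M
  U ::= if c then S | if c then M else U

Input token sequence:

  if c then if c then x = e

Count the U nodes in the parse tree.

2

[S [U if c then [S [U if c then [S [M x = e]]]]]]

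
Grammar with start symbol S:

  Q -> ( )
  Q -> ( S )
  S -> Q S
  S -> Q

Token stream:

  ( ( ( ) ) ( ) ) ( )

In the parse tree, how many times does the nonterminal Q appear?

[S [Q ( [S [Q ( [S [Q ( )]] )] [S [Q ( )]]] )] [S [Q ( )]]]

5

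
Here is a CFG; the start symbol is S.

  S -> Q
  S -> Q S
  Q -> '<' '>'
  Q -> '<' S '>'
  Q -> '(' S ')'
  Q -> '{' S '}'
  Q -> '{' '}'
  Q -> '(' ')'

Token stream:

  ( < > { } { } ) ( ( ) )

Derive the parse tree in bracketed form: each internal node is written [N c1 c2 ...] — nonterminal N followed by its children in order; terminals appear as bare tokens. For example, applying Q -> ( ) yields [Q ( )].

[S [Q ( [S [Q < >] [S [Q { }] [S [Q { }]]]] )] [S [Q ( [S [Q ( )]] )]]]

S
Q S
( S ) S
( Q S ) S
( < > S ) S
( < > Q S ) S
( < > { } S ) S
( < > { } Q ) S
( < > { } { } ) S
( < > { } { } ) Q
( < > { } { } ) ( S )
( < > { } { } ) ( Q )
( < > { } { } ) ( ( ) )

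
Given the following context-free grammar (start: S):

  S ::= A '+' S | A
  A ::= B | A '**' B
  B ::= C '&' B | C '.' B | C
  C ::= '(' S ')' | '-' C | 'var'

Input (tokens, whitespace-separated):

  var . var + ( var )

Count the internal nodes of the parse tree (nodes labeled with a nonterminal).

[S [A [B [C var] . [B [C var]]]] + [S [A [B [C ( [S [A [B [C var]]]] )]]]]]

14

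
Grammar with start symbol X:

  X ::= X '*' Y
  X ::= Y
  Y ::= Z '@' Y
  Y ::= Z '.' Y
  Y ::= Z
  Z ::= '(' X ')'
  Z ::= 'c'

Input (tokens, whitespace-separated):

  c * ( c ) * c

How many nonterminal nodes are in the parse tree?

12

[X [X [X [Y [Z c]]] * [Y [Z ( [X [Y [Z c]]] )]]] * [Y [Z c]]]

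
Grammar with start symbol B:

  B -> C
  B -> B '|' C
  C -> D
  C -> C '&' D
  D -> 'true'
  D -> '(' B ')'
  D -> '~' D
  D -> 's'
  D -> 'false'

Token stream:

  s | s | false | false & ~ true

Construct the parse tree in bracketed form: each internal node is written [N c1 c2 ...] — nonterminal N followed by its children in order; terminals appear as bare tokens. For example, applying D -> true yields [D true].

[B [B [B [B [C [D s]]] | [C [D s]]] | [C [D false]]] | [C [C [D false]] & [D ~ [D true]]]]

B
B | C
B | C | C
B | C | C | C
C | C | C | C
D | C | C | C
s | C | C | C
s | D | C | C
s | s | C | C
s | s | D | C
s | s | false | C
s | s | false | C & D
s | s | false | D & D
s | s | false | false & D
s | s | false | false & ~ D
s | s | false | false & ~ true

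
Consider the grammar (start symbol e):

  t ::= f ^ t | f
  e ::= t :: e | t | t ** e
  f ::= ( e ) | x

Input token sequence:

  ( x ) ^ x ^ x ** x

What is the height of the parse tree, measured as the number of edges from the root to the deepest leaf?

[e [t [f ( [e [t [f x]]] )] ^ [t [f x] ^ [t [f x]]]] ** [e [t [f x]]]]

6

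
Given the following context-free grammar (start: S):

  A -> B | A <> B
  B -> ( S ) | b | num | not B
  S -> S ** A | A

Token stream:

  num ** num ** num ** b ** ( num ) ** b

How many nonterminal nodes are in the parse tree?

21

[S [S [S [S [S [S [A [B num]]] ** [A [B num]]] ** [A [B num]]] ** [A [B b]]] ** [A [B ( [S [A [B num]]] )]]] ** [A [B b]]]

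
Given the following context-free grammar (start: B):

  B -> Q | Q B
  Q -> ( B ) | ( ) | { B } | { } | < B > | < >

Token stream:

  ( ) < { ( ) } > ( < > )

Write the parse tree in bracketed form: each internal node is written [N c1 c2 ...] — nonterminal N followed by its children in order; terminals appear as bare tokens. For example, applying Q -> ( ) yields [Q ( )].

B
Q B
( ) B
( ) Q B
( ) < B > B
( ) < Q > B
( ) < { B } > B
( ) < { Q } > B
( ) < { ( ) } > B
( ) < { ( ) } > Q
( ) < { ( ) } > ( B )
( ) < { ( ) } > ( Q )
( ) < { ( ) } > ( < > )

[B [Q ( )] [B [Q < [B [Q { [B [Q ( )]] }]] >] [B [Q ( [B [Q < >]] )]]]]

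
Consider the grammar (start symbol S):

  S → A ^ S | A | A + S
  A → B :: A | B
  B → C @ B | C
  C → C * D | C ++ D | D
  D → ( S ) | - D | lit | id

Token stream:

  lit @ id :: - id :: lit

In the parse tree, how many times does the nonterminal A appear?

3

[S [A [B [C [D lit]] @ [B [C [D id]]]] :: [A [B [C [D - [D id]]]] :: [A [B [C [D lit]]]]]]]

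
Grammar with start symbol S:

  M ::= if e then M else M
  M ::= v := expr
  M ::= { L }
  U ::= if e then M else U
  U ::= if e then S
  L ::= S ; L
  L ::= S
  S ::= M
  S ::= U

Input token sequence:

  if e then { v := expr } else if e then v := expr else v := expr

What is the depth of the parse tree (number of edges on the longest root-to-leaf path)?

6

[S [M if e then [M { [L [S [M v := expr]]] }] else [M if e then [M v := expr] else [M v := expr]]]]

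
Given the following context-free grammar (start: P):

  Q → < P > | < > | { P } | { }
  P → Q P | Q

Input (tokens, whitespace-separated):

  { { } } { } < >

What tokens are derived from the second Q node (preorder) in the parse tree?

[P [Q { [P [Q { }]] }] [P [Q { }] [P [Q < >]]]]

{ }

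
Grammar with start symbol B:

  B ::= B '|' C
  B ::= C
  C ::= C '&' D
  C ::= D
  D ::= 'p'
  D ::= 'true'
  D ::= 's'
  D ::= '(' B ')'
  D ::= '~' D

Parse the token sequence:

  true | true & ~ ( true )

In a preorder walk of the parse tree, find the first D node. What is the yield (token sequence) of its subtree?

true

[B [B [C [D true]]] | [C [C [D true]] & [D ~ [D ( [B [C [D true]]] )]]]]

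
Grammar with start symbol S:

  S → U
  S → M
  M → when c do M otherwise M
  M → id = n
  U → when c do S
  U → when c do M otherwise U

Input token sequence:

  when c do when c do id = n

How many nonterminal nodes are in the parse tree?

[S [U when c do [S [U when c do [S [M id = n]]]]]]

6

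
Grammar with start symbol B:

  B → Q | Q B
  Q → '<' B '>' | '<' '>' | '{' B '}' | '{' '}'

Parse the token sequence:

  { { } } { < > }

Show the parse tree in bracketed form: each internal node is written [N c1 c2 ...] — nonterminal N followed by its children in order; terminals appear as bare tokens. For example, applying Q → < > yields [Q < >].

B
Q B
{ B } B
{ Q } B
{ { } } B
{ { } } Q
{ { } } { B }
{ { } } { Q }
{ { } } { < > }

[B [Q { [B [Q { }]] }] [B [Q { [B [Q < >]] }]]]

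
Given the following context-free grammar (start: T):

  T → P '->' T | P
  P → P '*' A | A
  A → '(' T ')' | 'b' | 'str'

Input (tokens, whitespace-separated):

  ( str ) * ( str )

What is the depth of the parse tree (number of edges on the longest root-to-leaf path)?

7

[T [P [P [A ( [T [P [A str]]] )]] * [A ( [T [P [A str]]] )]]]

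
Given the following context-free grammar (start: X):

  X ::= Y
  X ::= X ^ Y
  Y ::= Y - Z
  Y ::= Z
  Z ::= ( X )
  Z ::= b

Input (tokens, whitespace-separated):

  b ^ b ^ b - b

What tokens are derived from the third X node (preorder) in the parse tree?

b

[X [X [X [Y [Z b]]] ^ [Y [Z b]]] ^ [Y [Y [Z b]] - [Z b]]]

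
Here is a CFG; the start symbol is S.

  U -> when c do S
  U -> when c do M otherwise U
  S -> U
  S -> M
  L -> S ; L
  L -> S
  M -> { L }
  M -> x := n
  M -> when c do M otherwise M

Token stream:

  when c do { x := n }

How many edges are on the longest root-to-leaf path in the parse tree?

7

[S [U when c do [S [M { [L [S [M x := n]]] }]]]]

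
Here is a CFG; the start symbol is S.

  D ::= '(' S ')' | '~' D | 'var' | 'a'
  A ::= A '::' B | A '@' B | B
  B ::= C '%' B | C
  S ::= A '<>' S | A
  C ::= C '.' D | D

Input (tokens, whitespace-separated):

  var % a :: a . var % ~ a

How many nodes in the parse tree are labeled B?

[S [A [A [B [C [D var]] % [B [C [D a]]]]] :: [B [C [C [D a]] . [D var]] % [B [C [D ~ [D a]]]]]]]

4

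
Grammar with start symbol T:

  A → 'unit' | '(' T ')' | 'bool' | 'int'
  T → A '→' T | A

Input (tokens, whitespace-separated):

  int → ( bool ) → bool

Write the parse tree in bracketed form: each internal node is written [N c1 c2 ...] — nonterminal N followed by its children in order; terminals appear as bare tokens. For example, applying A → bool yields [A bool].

[T [A int] → [T [A ( [T [A bool]] )] → [T [A bool]]]]

T
A → T
int → T
int → A → T
int → ( T ) → T
int → ( A ) → T
int → ( bool ) → T
int → ( bool ) → A
int → ( bool ) → bool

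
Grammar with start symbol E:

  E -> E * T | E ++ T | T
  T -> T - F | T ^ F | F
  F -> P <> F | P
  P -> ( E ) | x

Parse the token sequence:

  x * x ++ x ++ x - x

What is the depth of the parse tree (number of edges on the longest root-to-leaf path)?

[E [E [E [E [T [F [P x]]]] * [T [F [P x]]]] ++ [T [F [P x]]]] ++ [T [T [F [P x]]] - [F [P x]]]]

7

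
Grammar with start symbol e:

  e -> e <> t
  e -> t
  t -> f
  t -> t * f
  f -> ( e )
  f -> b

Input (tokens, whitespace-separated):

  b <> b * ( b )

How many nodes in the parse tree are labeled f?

4

[e [e [t [f b]]] <> [t [t [f b]] * [f ( [e [t [f b]]] )]]]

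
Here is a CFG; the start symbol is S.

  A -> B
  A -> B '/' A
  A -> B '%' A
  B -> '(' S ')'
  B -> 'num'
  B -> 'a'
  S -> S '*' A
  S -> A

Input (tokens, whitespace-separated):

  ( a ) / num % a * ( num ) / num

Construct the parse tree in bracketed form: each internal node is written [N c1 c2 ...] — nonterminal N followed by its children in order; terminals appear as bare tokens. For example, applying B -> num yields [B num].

[S [S [A [B ( [S [A [B a]]] )] / [A [B num] % [A [B a]]]]] * [A [B ( [S [A [B num]]] )] / [A [B num]]]]

S
S * A
A * A
B / A * A
( S ) / A * A
( A ) / A * A
( B ) / A * A
( a ) / A * A
( a ) / B % A * A
( a ) / num % A * A
( a ) / num % B * A
( a ) / num % a * A
( a ) / num % a * B / A
( a ) / num % a * ( S ) / A
( a ) / num % a * ( A ) / A
( a ) / num % a * ( B ) / A
( a ) / num % a * ( num ) / A
( a ) / num % a * ( num ) / B
( a ) / num % a * ( num ) / num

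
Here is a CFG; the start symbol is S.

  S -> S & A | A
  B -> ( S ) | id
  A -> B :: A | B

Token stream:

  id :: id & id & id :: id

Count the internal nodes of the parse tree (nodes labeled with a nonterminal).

13

[S [S [S [A [B id] :: [A [B id]]]] & [A [B id]]] & [A [B id] :: [A [B id]]]]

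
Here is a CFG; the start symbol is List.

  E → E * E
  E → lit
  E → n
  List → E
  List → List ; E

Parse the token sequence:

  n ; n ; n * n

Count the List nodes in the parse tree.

3

[List [List [List [E n]] ; [E n]] ; [E [E n] * [E n]]]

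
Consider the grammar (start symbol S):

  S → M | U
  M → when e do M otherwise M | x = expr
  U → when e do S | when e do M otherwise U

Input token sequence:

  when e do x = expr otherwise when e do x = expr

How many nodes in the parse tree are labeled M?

[S [U when e do [M x = expr] otherwise [U when e do [S [M x = expr]]]]]

2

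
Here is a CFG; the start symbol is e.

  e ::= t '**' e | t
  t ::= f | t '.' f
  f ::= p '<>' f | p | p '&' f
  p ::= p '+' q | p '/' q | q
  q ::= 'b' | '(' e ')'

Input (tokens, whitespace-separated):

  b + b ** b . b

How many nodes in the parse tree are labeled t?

3

[e [t [f [p [p [q b]] + [q b]]]] ** [e [t [t [f [p [q b]]]] . [f [p [q b]]]]]]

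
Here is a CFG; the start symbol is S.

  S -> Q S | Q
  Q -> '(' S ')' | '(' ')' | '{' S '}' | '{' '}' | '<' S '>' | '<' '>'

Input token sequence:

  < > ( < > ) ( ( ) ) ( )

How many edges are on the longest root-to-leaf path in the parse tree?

6

[S [Q < >] [S [Q ( [S [Q < >]] )] [S [Q ( [S [Q ( )]] )] [S [Q ( )]]]]]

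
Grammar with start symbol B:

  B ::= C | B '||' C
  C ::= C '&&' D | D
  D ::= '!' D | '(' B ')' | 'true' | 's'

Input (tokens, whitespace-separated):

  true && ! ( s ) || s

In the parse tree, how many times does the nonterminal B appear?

[B [B [C [C [D true]] && [D ! [D ( [B [C [D s]]] )]]]] || [C [D s]]]

3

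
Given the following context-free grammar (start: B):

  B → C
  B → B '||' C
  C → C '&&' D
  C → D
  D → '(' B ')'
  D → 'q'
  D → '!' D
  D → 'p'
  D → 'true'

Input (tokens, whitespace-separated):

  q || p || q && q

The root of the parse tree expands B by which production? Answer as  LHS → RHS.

B → B '||' C

[B [B [B [C [D q]]] || [C [D p]]] || [C [C [D q]] && [D q]]]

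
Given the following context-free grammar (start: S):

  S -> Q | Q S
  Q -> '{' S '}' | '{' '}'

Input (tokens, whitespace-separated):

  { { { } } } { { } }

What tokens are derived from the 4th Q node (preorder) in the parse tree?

{ { } }

[S [Q { [S [Q { [S [Q { }]] }]] }] [S [Q { [S [Q { }]] }]]]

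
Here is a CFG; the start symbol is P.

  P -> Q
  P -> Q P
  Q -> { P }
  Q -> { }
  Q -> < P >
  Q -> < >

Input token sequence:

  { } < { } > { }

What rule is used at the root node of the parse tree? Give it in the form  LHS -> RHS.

P -> Q P

[P [Q { }] [P [Q < [P [Q { }]] >] [P [Q { }]]]]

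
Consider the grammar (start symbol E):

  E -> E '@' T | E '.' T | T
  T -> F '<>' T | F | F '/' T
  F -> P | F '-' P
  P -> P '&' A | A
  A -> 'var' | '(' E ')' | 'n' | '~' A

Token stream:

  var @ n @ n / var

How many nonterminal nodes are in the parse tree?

19

[E [E [E [T [F [P [A var]]]]] @ [T [F [P [A n]]]]] @ [T [F [P [A n]]] / [T [F [P [A var]]]]]]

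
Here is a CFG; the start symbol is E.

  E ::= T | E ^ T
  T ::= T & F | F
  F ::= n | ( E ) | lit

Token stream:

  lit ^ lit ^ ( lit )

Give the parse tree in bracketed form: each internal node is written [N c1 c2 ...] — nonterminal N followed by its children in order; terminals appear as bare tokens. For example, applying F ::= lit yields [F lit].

E
E ^ T
E ^ T ^ T
T ^ T ^ T
F ^ T ^ T
lit ^ T ^ T
lit ^ F ^ T
lit ^ lit ^ T
lit ^ lit ^ F
lit ^ lit ^ ( E )
lit ^ lit ^ ( T )
lit ^ lit ^ ( F )
lit ^ lit ^ ( lit )

[E [E [E [T [F lit]]] ^ [T [F lit]]] ^ [T [F ( [E [T [F lit]]] )]]]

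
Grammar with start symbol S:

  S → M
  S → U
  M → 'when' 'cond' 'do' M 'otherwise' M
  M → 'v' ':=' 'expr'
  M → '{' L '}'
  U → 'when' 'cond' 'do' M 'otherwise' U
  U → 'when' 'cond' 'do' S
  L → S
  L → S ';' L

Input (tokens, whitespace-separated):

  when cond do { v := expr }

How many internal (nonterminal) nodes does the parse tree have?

[S [U when cond do [S [M { [L [S [M v := expr]]] }]]]]

7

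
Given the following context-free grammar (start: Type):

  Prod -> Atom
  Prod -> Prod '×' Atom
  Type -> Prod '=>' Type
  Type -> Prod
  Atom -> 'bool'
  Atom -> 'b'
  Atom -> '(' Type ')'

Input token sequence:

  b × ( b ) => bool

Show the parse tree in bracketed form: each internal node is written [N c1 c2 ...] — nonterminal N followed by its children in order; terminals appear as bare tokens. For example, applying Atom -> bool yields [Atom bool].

[Type [Prod [Prod [Atom b]] × [Atom ( [Type [Prod [Atom b]]] )]] => [Type [Prod [Atom bool]]]]

Type
Prod => Type
Prod × Atom => Type
Atom × Atom => Type
b × Atom => Type
b × ( Type ) => Type
b × ( Prod ) => Type
b × ( Atom ) => Type
b × ( b ) => Type
b × ( b ) => Prod
b × ( b ) => Atom
b × ( b ) => bool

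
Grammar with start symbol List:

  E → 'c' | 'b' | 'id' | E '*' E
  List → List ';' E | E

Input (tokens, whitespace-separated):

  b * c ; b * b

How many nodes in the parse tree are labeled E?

6

[List [List [E [E b] * [E c]]] ; [E [E b] * [E b]]]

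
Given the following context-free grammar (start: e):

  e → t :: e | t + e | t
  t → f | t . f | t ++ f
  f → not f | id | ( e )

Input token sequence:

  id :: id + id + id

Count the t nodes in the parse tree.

4

[e [t [f id]] :: [e [t [f id]] + [e [t [f id]] + [e [t [f id]]]]]]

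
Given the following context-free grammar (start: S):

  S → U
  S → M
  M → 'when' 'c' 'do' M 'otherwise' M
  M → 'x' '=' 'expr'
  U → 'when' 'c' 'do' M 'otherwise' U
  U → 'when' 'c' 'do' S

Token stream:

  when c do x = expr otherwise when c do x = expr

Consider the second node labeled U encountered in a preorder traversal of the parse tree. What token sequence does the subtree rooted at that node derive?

when c do x = expr

[S [U when c do [M x = expr] otherwise [U when c do [S [M x = expr]]]]]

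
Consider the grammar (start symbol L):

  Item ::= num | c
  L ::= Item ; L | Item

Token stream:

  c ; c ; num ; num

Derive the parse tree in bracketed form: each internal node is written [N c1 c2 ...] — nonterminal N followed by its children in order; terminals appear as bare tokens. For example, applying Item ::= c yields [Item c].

[L [Item c] ; [L [Item c] ; [L [Item num] ; [L [Item num]]]]]

L
Item ; L
c ; L
c ; Item ; L
c ; c ; L
c ; c ; Item ; L
c ; c ; num ; L
c ; c ; num ; Item
c ; c ; num ; num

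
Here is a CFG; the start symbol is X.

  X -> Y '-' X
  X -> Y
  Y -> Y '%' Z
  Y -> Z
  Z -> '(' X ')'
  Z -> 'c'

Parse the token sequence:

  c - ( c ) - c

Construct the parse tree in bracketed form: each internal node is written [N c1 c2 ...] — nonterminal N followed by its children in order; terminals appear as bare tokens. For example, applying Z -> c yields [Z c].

X
Y - X
Z - X
c - X
c - Y - X
c - Z - X
c - ( X ) - X
c - ( Y ) - X
c - ( Z ) - X
c - ( c ) - X
c - ( c ) - Y
c - ( c ) - Z
c - ( c ) - c

[X [Y [Z c]] - [X [Y [Z ( [X [Y [Z c]]] )]] - [X [Y [Z c]]]]]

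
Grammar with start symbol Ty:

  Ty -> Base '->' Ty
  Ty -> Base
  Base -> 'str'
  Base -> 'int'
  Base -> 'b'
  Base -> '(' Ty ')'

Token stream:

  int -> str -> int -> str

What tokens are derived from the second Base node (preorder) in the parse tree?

[Ty [Base int] -> [Ty [Base str] -> [Ty [Base int] -> [Ty [Base str]]]]]

str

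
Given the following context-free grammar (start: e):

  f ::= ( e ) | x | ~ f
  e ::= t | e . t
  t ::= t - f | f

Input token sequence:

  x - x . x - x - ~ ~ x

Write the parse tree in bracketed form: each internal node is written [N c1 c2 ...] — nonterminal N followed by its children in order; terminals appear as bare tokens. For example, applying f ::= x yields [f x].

e
e . t
t . t
t - f . t
f - f . t
x - f . t
x - x . t
x - x . t - f
x - x . t - f - f
x - x . f - f - f
x - x . x - f - f
x - x . x - x - f
x - x . x - x - ~ f
x - x . x - x - ~ ~ f
x - x . x - x - ~ ~ x

[e [e [t [t [f x]] - [f x]]] . [t [t [t [f x]] - [f x]] - [f ~ [f ~ [f x]]]]]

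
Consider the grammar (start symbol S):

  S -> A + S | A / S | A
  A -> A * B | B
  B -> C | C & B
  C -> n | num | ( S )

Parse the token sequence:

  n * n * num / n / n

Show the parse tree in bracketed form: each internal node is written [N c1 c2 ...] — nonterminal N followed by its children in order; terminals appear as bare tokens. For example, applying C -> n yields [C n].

[S [A [A [A [B [C n]]] * [B [C n]]] * [B [C num]]] / [S [A [B [C n]]] / [S [A [B [C n]]]]]]

S
A / S
A * B / S
A * B * B / S
B * B * B / S
C * B * B / S
n * B * B / S
n * C * B / S
n * n * B / S
n * n * C / S
n * n * num / S
n * n * num / A / S
n * n * num / B / S
n * n * num / C / S
n * n * num / n / S
n * n * num / n / A
n * n * num / n / B
n * n * num / n / C
n * n * num / n / n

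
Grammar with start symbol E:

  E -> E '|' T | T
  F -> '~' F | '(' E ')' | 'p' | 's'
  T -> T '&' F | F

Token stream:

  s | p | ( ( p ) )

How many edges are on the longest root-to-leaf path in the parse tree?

9

[E [E [E [T [F s]]] | [T [F p]]] | [T [F ( [E [T [F ( [E [T [F p]]] )]]] )]]]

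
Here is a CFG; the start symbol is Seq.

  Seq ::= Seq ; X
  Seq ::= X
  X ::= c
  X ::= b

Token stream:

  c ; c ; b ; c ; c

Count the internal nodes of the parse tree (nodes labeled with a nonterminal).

10

[Seq [Seq [Seq [Seq [Seq [X c]] ; [X c]] ; [X b]] ; [X c]] ; [X c]]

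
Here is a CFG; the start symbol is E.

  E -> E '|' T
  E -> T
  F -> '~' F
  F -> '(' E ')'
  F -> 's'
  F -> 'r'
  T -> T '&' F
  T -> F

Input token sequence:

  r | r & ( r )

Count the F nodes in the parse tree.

[E [E [T [F r]]] | [T [T [F r]] & [F ( [E [T [F r]]] )]]]

4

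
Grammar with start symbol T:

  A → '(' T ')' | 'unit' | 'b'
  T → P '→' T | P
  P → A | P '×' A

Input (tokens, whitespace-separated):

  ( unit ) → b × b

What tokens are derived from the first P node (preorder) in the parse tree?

( unit )

[T [P [A ( [T [P [A unit]]] )]] → [T [P [P [A b]] × [A b]]]]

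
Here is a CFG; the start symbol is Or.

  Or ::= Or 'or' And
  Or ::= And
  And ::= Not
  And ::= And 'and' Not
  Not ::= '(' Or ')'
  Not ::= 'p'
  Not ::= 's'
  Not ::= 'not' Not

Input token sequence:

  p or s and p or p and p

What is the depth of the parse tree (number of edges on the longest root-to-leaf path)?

5

[Or [Or [Or [And [Not p]]] or [And [And [Not s]] and [Not p]]] or [And [And [Not p]] and [Not p]]]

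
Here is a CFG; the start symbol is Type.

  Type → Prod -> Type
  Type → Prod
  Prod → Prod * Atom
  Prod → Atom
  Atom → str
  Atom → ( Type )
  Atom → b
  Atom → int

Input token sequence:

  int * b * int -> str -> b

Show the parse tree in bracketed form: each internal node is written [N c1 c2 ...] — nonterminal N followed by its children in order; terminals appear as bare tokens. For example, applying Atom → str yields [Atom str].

[Type [Prod [Prod [Prod [Atom int]] * [Atom b]] * [Atom int]] -> [Type [Prod [Atom str]] -> [Type [Prod [Atom b]]]]]

Type
Prod -> Type
Prod * Atom -> Type
Prod * Atom * Atom -> Type
Atom * Atom * Atom -> Type
int * Atom * Atom -> Type
int * b * Atom -> Type
int * b * int -> Type
int * b * int -> Prod -> Type
int * b * int -> Atom -> Type
int * b * int -> str -> Type
int * b * int -> str -> Prod
int * b * int -> str -> Atom
int * b * int -> str -> b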